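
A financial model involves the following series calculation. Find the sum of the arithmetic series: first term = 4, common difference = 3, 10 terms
Last term: a_n=4+(10-1)·3=31
Sum=n(a_1+a_n)/2=10(4+31)/2=175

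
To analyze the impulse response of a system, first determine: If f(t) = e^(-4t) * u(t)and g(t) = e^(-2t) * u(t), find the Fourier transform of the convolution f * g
By the convolution theorem: F{f*g}=F(omega)*G(omega)
F(omega)=1/(4+j*omega), G(omega)=1/(2+j*omega)
F{f*g}=1/((4+j*omega)(2+j*omega))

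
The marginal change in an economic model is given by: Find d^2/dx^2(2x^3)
Apply power rule 2 times:
d^1: 6x^2
d^2: 12x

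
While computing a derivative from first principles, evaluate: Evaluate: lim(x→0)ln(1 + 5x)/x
L'Hôpital (0/0): lim 5/(1+5x) / 1=5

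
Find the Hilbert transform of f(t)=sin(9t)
The Hilbert transform shifts each frequency component by -pi/2.
H{sin(wt)} = -cos(wt)
With w = 9: H{sin(9t)} = -cos(9t)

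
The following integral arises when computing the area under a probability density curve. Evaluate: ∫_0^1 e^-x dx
Antiderivative: -e^-x
Evaluate: -(e^-1-1)

Answer: (e^-1-1)/(-1)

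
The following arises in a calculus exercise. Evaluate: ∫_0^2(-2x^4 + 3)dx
Step 1: Find antiderivative F(x)=(-2/5)x^5 + 3x
Step 2: F(2) - F(0)=-34/5 - (0)=-34/5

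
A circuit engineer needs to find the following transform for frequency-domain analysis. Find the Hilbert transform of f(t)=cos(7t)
The Hilbert transform shifts each frequency component by -pi/2.
H{cos(wt)} = sin(wt)
With w = 7: H{cos(7t)} = sin(7t)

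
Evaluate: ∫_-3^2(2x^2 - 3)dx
Step 1: Find antiderivative F(x)=(2/3)x^3-3x
Step 2: F(2) - F(-3)=-2/3 - (-9)=25/3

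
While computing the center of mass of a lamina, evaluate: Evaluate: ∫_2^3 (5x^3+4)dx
Step 1: Find antiderivative F(x) = (5/4)x^4+4x
Step 2: F(3) - F(2) = 453/4 - (28) = 341/4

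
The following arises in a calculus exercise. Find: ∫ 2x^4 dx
Using power rule: ∫ 2x^4 dx=2/5 x^5 + C=(2/5)x^5 + C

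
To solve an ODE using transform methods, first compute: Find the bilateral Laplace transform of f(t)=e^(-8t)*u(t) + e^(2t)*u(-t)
For e^(-8t)*u(t): L=1/(s + 8), Re(s) > -8
For e^(2t)*u(-t): L=-1/(s-2), Re(s) < 2
Combined: F(s)=1/(s + 8) - 1/(s-2), -8 < Re(s) < 2

Answer: 1/(s + 8) - 1/(s-2), ROC: -8 < Re(s) < 2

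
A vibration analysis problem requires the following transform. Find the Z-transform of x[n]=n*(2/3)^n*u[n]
Using the property Z{n*a^n*u[n]} = az/(z-a)^2
With a = 2/3: X(z) = (2/3)z/(z - 2/3)^2, |z| > 2/3

Answer: (2/3)z/(z - 2/3)^2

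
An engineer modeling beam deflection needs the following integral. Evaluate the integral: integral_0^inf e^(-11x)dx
integral_0^inf e^(-11x) dx = [-1/11 * e^(-11x)]_0^inf
= 0 - (-1/11) = 1/11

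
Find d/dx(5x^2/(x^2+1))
Quotient rule: (f/g)'=(f'g - fg')/g²
f=5x^2, f'=10x
g=x^2 + 1, g'=2x

Answer: (10x·(x^2 + 1) - 10x^3)/(x^2 + 1)²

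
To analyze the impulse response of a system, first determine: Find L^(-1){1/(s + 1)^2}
L^(-1){1/(s-a)^n}=t^(n-1)·e^(at)/(n-1)!
Here a=-1, n=2: t^1·e^(-t)/1

Answer: t·e^(-t)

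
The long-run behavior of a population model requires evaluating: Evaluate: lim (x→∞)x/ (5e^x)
Apply L'Hôpital 1 times (∞/∞ each time):
Eventually get 1!/(5e^x) → 0

Answer: 0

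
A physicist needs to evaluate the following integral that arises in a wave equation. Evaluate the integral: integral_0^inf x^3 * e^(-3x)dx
This is a Gamma integral. Substitute u=3x (du=3 dx):
integral_0^inf x^3*e^(-3x) dx=(1/3^4) integral_0^inf u^3*e^(-u) du
=Gamma(4)/3^4=3!/3^4=6/81

Answer: 2/27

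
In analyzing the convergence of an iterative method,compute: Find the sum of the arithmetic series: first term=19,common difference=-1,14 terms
Last term: a_n=19+(14-1)·-1=6
Sum=n(a_1+a_n)/2=14(19+6)/2=175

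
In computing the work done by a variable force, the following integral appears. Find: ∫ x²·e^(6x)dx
Integration by parts twice:
First: u = x², dv = e^(6x) dx => x²e^(6x)/6 - (2/6)∫ xe^(6x) dx
Second (∫ xe^(6x) dx): xe^(6x)/6 - e^(6x)/36
Combining: e^(6x)(x²/6-2x/36+2/216)+C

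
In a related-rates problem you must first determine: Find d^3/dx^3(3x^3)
Apply power rule 3 times:
d^1: 9x^2
d^2: 18x
d^3: 18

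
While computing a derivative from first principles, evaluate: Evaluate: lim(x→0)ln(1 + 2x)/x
L'Hôpital (0/0): lim 2/(1 + 2x) / 1 = 2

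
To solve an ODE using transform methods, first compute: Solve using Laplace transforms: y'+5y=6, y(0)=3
Take L of both sides: sY(s)-3+5Y(s) = 6/s
Y(s)(s+5) = 6/s+3
Y(s) = 6/(s(s+5))+3/(s+5)
Partial fractions: 6/(s(s+5)) = (6/5)/s - (6/5)/(s+5)
So Y(s) = (6/5)/s+(9/5)/(s+5)
Inverse transform (L^(-1){1/s} = 1, L^(-1){1/(s+5)} = e^(-5t)):

Answer: y(t) = 6/5+(9/5)·e^(-5t)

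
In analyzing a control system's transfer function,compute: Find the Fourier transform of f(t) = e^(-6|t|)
Using the standard pair: F{e^(-a|t|)}=2a/(a^2 + omega^2)
With a=6: F(omega)=12/(36 + omega^2)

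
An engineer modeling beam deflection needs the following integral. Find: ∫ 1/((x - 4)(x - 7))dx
Partial fractions: 1/((x-4)(x-7)) = A/(x-4) + B/(x-7)
A = -1/3, B = 1/3
∫ [-1/3· 1/(x-4) + 1/3· 1/(x-7)] dx
= (1/3)[ln|x-7| - ln|x-4|] + C

Answer: (1/3)·ln|(x-7)/(x-4)| + C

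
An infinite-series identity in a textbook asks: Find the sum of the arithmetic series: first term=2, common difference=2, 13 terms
Last term: a_n = 2+(13-1)·2 = 26
Sum = n(a_1+a_n)/2 = 13(2+26)/2 = 182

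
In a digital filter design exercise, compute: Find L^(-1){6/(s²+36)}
L^(-1){w/(s² + w²)}=sin(wt)
Here w=6

Answer: sin(6t)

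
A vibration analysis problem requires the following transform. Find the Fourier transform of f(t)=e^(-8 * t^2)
The Fourier transform of a Gaussian e^(-a * t^2) is sqrt(pi/a) * e^(-omega^2/(4a)).
With a=8: F(omega)=sqrt(pi/8) * e^(-omega^2/32)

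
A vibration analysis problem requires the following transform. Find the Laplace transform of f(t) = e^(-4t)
L{e^(at)}=1/(s-a)
L{e^(-4t)}=1/(s+4)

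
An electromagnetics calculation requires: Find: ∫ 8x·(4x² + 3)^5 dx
Let u = 4x² + 3, du = 8x dx
∫ u^5 du = u^6/6 + C

Answer: (4x² + 3)^6/6 + C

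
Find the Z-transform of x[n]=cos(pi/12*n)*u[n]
Z{cos(w0 * n) * u[n]} = z(z - cos(w0))/(z^2-2z * cos(w0)+1)
With w0 = pi/12: X(z) = z(z - cos(pi/12))/(z^2-2z * cos(pi/12)+1)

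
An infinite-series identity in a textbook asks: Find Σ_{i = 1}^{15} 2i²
= 2·n(n+1)(2n+1)/6 = 2·15·16·31/6 = 2480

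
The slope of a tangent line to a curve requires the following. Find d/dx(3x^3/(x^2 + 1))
Quotient rule: (f/g)' = (f'g - fg')/g²
f = 3x^3, f' = 9x^2
g = x^2+1, g' = 2x

Answer: (9x^2·(x^2+1)-6x^4)/(x^2+1)²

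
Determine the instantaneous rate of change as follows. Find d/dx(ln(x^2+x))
Chain rule: d/dx[ln(u)] = u'/u where u = x^2+x
u' = 2x+1

Answer: (2x+1)/(x^2+x)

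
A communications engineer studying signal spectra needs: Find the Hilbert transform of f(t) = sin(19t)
The Hilbert transform shifts each frequency component by -pi/2.
H{sin(wt)}=-cos(wt)
With w=19: H{sin(19t)}=-cos(19t)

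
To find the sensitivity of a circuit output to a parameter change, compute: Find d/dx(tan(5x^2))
Chain rule: d/dx[tan(u)]=sec²(u)·u' where u=5x^2
u'=10x

Answer: 10x·sec²(5x^2)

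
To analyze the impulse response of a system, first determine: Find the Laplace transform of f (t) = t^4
L{t^n} = n!/s^(n+1)
L{t^4} = 4!/s^5 = 24/s^5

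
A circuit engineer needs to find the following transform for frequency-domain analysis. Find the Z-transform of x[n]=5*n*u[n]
Z{n*u[n]} = z/(z-1)^2
By linearity: Z{5*n*u[n]} = 5z/(z-1)^2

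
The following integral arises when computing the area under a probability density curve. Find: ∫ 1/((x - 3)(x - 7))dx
Partial fractions: 1/((x-3)(x-7)) = A/(x-3) + B/(x-7)
A = -1/4, B = 1/4
∫ [-1/4· 1/(x-3) + 1/4· 1/(x-7)] dx
= (1/4)[ln|x-7| - ln|x-3|] + C

Answer: (1/4)·ln|(x-7)/(x-3)| + C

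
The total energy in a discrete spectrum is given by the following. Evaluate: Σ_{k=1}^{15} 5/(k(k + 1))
Partial fractions: 5/(k(k+1))=5/k - 5/(k+1)
Telescoping sum: 5(1-1/16)=5·15/16

Answer: 75/16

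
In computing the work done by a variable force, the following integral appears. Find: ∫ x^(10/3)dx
Power rule: ∫ x^(10/3) dx=x^(13/3)/(13/3)+C

Answer: (3/13)·x^(13/3)+C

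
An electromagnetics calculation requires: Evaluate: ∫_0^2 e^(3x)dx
Antiderivative: (1/3)e^(3x)
Evaluate: (1/3)(e^6-1)

Answer: (e^6-1)/3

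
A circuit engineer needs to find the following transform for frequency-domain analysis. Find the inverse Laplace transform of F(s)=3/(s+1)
L^(-1){3/(s-a)}=c·e^(at)
Here a=-1, c=3

Answer: 3e^(-t)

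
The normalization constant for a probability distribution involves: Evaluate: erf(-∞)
erf(-∞)=-1 (the error function is odd, so erf(-∞)=-erf(∞)=-1)

Answer: -1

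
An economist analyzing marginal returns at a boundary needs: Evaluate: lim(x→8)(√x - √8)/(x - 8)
Multiply by conjugate (√x + √8)/(√x + √8):
=(x - 8)/((x - 8)(√x + √8))=1/(√x + √8)
As x → 8: 1/(2√8)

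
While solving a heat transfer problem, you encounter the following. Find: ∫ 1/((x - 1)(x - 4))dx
Partial fractions: 1/((x-1)(x-4))=A/(x-1) + B/(x-4)
A=-1/3, B=1/3
∫ [-1/3· 1/(x-1) + 1/3· 1/(x-4)] dx
=(1/3)[ln|x-4| - ln|x-1|] + C

Answer: (1/3)·ln|(x-4)/(x-1)| + C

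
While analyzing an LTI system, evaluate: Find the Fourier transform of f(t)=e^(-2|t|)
Using the standard pair: F{e^(-a|t|)} = 2a/(a^2 + omega^2)
With a = 2: F(omega) = 4/(4 + omega^2)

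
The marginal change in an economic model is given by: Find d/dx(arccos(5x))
d/dx[arccos(u)] = -u'/√(1-u²), u = 5x, u' = 5

Answer: -5/√(1-25x²)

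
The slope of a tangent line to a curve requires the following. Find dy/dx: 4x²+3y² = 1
Differentiate: 8x+6y·(dy/dx)=0
dy/dx=-8x/(6y)=-(4/3)·(x/y)

Answer: dy/dx=-(4/3)·(x/y)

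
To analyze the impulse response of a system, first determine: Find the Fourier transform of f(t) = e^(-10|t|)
Using the standard pair: F{e^(-a|t|)}=2a/(a^2+omega^2)
With a=10: F(omega)=20/(100+omega^2)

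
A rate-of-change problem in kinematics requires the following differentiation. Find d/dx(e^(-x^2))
Chain rule: d/dx[e^u] = e^u · u' where u = -x^2
u' = -2x

Answer: -2x·e^(-x^2)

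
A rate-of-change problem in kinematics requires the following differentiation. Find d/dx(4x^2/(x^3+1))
Quotient rule: (f/g)' = (f'g - fg')/g²
f = 4x^2, f' = 8x
g = x^3 + 1, g' = 3x^2

Answer: (8x·(x^3 + 1) - 12x^4)/(x^3 + 1)²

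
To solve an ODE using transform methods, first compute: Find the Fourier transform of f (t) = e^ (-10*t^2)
The Fourier transform of a Gaussian e^(-a * t^2) is sqrt(pi/a) * e^(-omega^2/(4a)).
With a=10: F(omega)=sqrt(pi/10) * e^(-omega^2/40)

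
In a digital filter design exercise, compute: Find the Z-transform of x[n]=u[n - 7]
Using the time-shift property: Z{u[n-7]}=z^(-7) * z/(z-1)
=z^(-6)/(z-1)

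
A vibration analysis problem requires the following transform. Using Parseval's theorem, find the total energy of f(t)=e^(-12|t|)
Parseval's theorem: E=integral |f(t)|^2 dt=(1/2pi) integral |F(omega)|^2 domega
E=integral_{-inf}^{inf} e^(-24|t|) dt=2*integral_0^inf e^(-24t) dt=2/(2*12)=1/12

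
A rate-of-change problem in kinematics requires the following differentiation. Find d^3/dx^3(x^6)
Apply power rule 3 times:
d^1: 6x^5
d^2: 30x^4
d^3: 120x^3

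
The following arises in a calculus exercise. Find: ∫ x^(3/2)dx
Power rule: ∫ x^(3/2) dx = x^(5/2)/(5/2) + C

Answer: (2/5)·x^(5/2) + C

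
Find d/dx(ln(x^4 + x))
Chain rule: d/dx[ln(u)] = u'/u where u = x^4 + x
u' = 4x^3 + 1

Answer: (4x^3 + 1)/(x^4 + x)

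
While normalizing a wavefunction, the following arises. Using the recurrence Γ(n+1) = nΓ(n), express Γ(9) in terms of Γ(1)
Γ(9) = 8Γ(8) = 8·7Γ(7) = ... = 8!·Γ(1) = 40320·Γ(1)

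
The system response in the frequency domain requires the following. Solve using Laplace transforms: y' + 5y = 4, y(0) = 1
Take L of both sides: sY(s)-1+5Y(s) = 4/s
Y(s)(s+5) = 4/s+1
Y(s) = 4/(s(s+5))+1/(s+5)
Partial fractions: 4/(s(s+5)) = (4/5)/s - (4/5)/(s+5)
So Y(s) = (4/5)/s+(1/5)/(s+5)
Inverse transform (L^(-1){1/s} = 1, L^(-1){1/(s+5)} = e^(-5t)):

Answer: y(t) = 4/5+(1/5)·e^(-5t)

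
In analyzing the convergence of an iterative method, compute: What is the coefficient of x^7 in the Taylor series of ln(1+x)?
ln(1 + x) = Σ (-1)^(n + 1) x^n/n
Coefficient of x^7 = (-1)^8/7 = 1/7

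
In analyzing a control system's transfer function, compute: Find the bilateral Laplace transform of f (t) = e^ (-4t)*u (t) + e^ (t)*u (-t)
For e^(-4t) * u(t): L = 1/(s + 4), Re(s) > -4
For e^(t) * u(-t): L = -1/(s-1), Re(s) < 1
Combined: F(s) = 1/(s + 4) - 1/(s-1), -4 < Re(s) < 1

Answer: 1/(s + 4) - 1/(s-1), ROC: -4 < Re(s) < 1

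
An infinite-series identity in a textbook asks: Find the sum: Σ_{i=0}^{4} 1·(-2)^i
Geometric series: S = a(1 - r^n)/(1 - r)
a = 1, r = -2, n = 5
S = 1(1+32)/3 = 11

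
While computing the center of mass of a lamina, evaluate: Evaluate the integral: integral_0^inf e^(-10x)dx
integral_0^inf e^(-10x) dx = [-1/10*e^(-10x)]_0^inf
= 0 - (-1/10) = 1/10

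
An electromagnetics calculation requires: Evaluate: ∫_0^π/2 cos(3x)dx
Antiderivative: sin(3x)/3
Evaluate at bounds: [sin(3·π/2)/3] - [sin(3·0)/3]
=((-1) - (0))/3=-1/3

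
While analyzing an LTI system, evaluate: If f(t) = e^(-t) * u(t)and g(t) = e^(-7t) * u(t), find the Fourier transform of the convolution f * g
By the convolution theorem: F{f*g}=F(omega)*G(omega)
F(omega)=1/(1 + j*omega), G(omega)=1/(7 + j*omega)
F{f*g}=1/((1 + j*omega)(7 + j*omega))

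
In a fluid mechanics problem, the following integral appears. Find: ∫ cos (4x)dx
Using substitution u = 4x: ∫ cos(u) du/4 = sin(u)/4 + C

Answer: (1/4)sin(4x) + C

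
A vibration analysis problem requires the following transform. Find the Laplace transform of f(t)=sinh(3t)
L{sinh(at)} = a/(s²-a²)
L{sinh(3t)} = 3/(s²-9)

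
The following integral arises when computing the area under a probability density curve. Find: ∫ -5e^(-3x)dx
Since d/dx[e^(-3x)] = -3e^(-3x), we get 5/3 e^(-3x)+C

Answer: (5/3)e^(-3x)+C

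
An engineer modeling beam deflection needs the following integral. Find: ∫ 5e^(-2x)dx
Since d/dx[e^(-2x)]=-2e^(-2x), we get -5/2 e^(-2x) + C

Answer: (-5/2)e^(-2x) + C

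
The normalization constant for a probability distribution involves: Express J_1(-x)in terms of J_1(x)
For integer n: J_n(-x) = (-1)^n J_n(x)
With n = 1: J_1(-x) = (-1)^1 J_1(x) = -J_1(x)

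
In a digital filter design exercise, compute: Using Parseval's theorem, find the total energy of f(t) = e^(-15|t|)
Parseval's theorem: E = integral |f(t)|^2 dt = (1/2pi) integral |F(omega)|^2 domega
E = integral_{-inf}^{inf} e^(-30|t|) dt = 2 * integral_0^inf e^(-30t) dt = 2/(2 * 15) = 1/15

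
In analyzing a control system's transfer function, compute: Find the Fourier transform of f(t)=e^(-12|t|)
Using the standard pair: F{e^(-a|t|)} = 2a/(a^2 + omega^2)
With a = 12: F(omega) = 24/(144 + omega^2)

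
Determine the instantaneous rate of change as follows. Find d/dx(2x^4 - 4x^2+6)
Power rule: d/dx(ax^n) = n·a·x^(n-1)
Term by term: 8·x^3 - 8·x

Answer: 8x^3 - 8x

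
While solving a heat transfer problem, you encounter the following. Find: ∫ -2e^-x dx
Since d/dx[e^-x]=- e^-x, we get 2e^-x + C

Answer: 2e^-x + C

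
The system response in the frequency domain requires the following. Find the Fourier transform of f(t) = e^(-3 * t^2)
The Fourier transform of a Gaussian e^(-a * t^2) is sqrt(pi/a) * e^(-omega^2/(4a)).
With a=3: F(omega)=sqrt(pi/3) * e^(-omega^2/12)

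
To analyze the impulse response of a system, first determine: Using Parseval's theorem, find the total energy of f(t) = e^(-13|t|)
Parseval's theorem: E = integral |f(t)|^2 dt = (1/2pi) integral |F(omega)|^2 domega
E = integral_{-inf}^{inf} e^(-26|t|) dt = 2 * integral_0^inf e^(-26t) dt = 2/(2 * 13) = 1/13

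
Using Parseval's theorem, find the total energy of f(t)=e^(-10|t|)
Parseval's theorem: E=integral |f(t)|^2 dt=(1/2pi) integral |F(omega)|^2 domega
E=integral_{-inf}^{inf} e^(-20|t|) dt=2*integral_0^inf e^(-20t) dt=2/(2*10)=1/10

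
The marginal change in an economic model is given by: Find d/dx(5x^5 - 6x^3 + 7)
Power rule: d/dx(ax^n) = n·a·x^(n-1)
Term by term: 25·x^4-18·x^2

Answer: 25x^4-18x^2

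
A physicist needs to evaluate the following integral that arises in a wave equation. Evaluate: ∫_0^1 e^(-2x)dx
Antiderivative: (1/(-2))e^(-2x)
Evaluate: (1/(-2))(e^-2 - 1)

Answer: (e^-2 - 1)/(-2)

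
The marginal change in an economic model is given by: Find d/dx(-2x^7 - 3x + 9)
Power rule: d/dx(ax^n)=n·a·x^(n-1)
Term by term: -14·x^6-3

Answer: -14x^6-3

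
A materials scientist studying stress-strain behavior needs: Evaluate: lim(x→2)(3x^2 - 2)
Polynomial is continuous, so substitute x=2:
3·2^2 - 2=10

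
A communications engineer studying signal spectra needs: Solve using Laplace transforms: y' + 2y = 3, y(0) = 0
Take L of both sides: sY(s)-0+2Y(s)=3/s
Y(s)(s+2)=3/s+0
Y(s)=3/(s(s+2))+0/(s+2)
Partial fractions: 3/(s(s+2))=(3/2)/s - (3/2)/(s+2)
So Y(s)=(3/2)/s - (3/2)/(s+2)
Inverse transform (L^(-1){1/s}=1, L^(-1){1/(s+2)}=e^(-2t)):

Answer: y(t)=3/2 - (3/2)·e^(-2t)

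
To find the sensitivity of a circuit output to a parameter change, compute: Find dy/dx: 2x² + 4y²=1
Differentiate: 4x + 8y·(dy/dx)=0
dy/dx=-4x/(8y)=-(1/2)·(x/y)

Answer: dy/dx=-(1/2)·(x/y)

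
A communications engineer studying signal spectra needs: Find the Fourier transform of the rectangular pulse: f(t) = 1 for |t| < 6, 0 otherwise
F(omega)=integral from -6 to 6 of e^(-j*omega*t) dt
=2*sin(6*omega)/omega=12*sinc(6*omega/pi)

Answer: 2*sin(6*omega)/omega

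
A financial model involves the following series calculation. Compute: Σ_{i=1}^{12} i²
Using formula: Σ i^2=n(n+1)(2n+1)/6=12·13·25/6=650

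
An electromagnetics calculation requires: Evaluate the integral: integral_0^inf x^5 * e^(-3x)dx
This is a Gamma integral. Substitute u = 3x (du = 3 dx):
integral_0^inf x^5 * e^(-3x) dx = (1/3^6) integral_0^inf u^5 * e^(-u) du
= Gamma(6)/3^6 = 5!/3^6 = 120/729

Answer: 40/243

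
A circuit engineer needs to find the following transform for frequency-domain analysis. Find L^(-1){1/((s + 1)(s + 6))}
Partial fractions: 1/((s+1)(s+6)) = A/(s+1)+B/(s+6)
Cover-up: A = 1/(s+6)|_{s = -1} = 1/5; B = 1/(s+1)|_{s = -6} = -1/5
L^(-1) = (1/5)e^(-t) - (1/5)e^(-6t)

Answer: (1/5)(e^(-t) - e^(-6t))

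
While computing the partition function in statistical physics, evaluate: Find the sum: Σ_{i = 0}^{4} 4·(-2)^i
Geometric series: S=a(1 - r^n)/(1 - r)
a=4, r=-2, n=5
S=4(1 + 32)/3=44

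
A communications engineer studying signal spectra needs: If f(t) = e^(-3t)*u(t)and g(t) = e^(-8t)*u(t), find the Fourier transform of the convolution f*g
By the convolution theorem: F{f*g} = F(omega)*G(omega)
F(omega) = 1/(3 + j*omega), G(omega) = 1/(8 + j*omega)
F{f*g} = 1/((3 + j*omega)(8 + j*omega))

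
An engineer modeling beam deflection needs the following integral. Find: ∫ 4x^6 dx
Using power rule: ∫ 4x^6 dx = 4/7 x^7 + C = (4/7)x^7 + C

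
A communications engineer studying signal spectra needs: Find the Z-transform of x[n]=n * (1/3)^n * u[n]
Using the property Z{n * a^n * u[n]}=az/(z-a)^2
With a=1/3: X(z)=(1/3)z/(z - 1/3)^2, |z| > 1/3

Answer: (1/3)z/(z - 1/3)^2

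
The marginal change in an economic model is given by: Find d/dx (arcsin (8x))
d/dx[arcsin(u)]=u'/√(1-u²), u=8x, u'=8

Answer: 8/√(1 - 64x²)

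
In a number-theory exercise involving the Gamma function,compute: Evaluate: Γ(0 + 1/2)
Γ(1/2) = √π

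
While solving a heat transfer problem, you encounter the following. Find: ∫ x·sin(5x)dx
By parts: u = x, dv = sin(5x) dx
du = dx, v = -cos(5x)/5
= -x·cos(5x)/5 + sin(5x)/5² + C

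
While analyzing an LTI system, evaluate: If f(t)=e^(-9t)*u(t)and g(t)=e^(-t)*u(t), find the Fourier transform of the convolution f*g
By the convolution theorem: F{f*g}=F(omega)*G(omega)
F(omega)=1/(9 + j*omega), G(omega)=1/(1 + j*omega)
F{f*g}=1/((9 + j*omega)(1 + j*omega))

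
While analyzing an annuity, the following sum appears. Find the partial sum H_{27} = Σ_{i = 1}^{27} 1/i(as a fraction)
H_27 = 1 + 1/2 + 1/3 + ... + 1/27
= 312536252003/80313433200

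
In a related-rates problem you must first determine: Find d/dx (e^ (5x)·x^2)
Product rule: (fg)'=f'g + fg'
f=e^(5x), f'=5·e^(5x)
g=x^2, g'=2x

Answer: 5·e^(5x)·x^2 + 2·e^(5x)·x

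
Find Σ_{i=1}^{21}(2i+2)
= 2·Σ i+2·21 = 2·231+42 = 504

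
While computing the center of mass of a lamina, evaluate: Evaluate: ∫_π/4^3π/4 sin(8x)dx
Antiderivative: -cos(8x)/8
Evaluate at bounds: [-cos(8·3π/4)/8] - [-cos(8·π/4)/8]
=(-(1) + (1))/8=0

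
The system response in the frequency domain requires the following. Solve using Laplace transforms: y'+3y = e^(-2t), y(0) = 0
Take L: sY - 0+3Y=1/(s+2)
Y(s+3)=1/(s+2)+0
Y=1/((s+2)(s+3))+0/(s+3)
Partial fractions: 1/((s+2)(s+3))=1/(s+2)-1/(s+3)
So Y=1/(s+2)-1/(s+3)
Inverse Laplace transform (L^(-1){1/(s+2)}=e^(-2t), L^(-1){1/(s+3)}=e^(-3t)):

Answer: y(t)=1·e^(-2t) - e^(-3t)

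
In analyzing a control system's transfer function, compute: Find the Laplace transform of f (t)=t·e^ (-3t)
L{t·e^(at)}=1/(s-a)²
L{t·e^(-3t)}=1/(s + 3)²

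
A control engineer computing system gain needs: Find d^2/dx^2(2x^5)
Apply power rule 2 times:
d^1: 10x^4
d^2: 40x^3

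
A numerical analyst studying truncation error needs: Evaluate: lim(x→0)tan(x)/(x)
tan(u) ≈ u for small u:
tan(x)/(x) ≈ x/(x)=1/1

Answer: 1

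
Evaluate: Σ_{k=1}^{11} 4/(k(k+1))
Partial fractions: 4/(k(k + 1))=4/k - 4/(k + 1)
Telescoping sum: 4(1 - 1/12)=4·11/12

Answer: 11/3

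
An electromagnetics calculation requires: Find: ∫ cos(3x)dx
Using substitution u = 3x: ∫ cos(u) du/3 = sin(u)/3 + C

Answer: (1/3)sin(3x) + C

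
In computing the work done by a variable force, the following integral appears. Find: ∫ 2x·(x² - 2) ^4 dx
Let u = x² - 2, du = 2x dx
∫ u^4 du = u^5/5+C

Answer: (x² - 2)^5/5+C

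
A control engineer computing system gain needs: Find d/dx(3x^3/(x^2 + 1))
Quotient rule: (f/g)' = (f'g - fg')/g²
f = 3x^3, f' = 9x^2
g = x^2+1, g' = 2x

Answer: (9x^2·(x^2+1)-6x^4)/(x^2+1)²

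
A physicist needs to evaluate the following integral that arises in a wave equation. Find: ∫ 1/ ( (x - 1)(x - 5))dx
Partial fractions: 1/((x-1)(x-5)) = A/(x-1) + B/(x-5)
A = -1/4, B = 1/4
∫ [-1/4· 1/(x-1) + 1/4· 1/(x-5)] dx
= (1/4)[ln|x-5| - ln|x-1|] + C

Answer: (1/4)·ln|(x-5)/(x-1)| + C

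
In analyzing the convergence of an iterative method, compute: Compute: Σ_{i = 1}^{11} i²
Using formula: Σ i^2 = n(n + 1)(2n + 1)/6 = 11·12·23/6 = 506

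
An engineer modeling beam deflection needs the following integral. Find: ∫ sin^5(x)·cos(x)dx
Let u = sin(x), du = cos(x) dx
∫ u^5 du = u^6/6+C

Answer: sin^6(x)/6+C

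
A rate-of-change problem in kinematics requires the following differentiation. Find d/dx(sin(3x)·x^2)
Product rule: (fg)' = f'g + fg'
f = sin(3x), f' = 3·cos(3x)
g = x^2, g' = 2x

Answer: 3·cos(3x)·x^2 + 2·sin(3x)·x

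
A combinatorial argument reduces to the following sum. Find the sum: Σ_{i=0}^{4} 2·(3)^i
Geometric series: S = a(1 - r^n)/(1 - r)
a = 2, r = 3, n = 5
S = 2(1-243)/-2 = 242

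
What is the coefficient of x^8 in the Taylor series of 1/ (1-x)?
1/(1-x)=Σ x^n for |x|<1
All coefficients are 1

Answer: 1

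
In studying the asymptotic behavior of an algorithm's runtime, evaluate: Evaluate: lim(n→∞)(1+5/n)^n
This is the definition of e^5: lim(1+5/n)^n = e^5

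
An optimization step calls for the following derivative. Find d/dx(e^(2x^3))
Chain rule: d/dx[e^u]=e^u · u' where u=2x^3
u'=6x^2

Answer: 6x^2·e^(2x^3)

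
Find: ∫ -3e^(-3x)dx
Since d/dx[e^(-3x)] = -3e^(-3x), we get 1 e^(-3x) + C

Answer: e^(-3x) + C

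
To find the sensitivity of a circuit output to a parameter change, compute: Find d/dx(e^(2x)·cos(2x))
Product rule: (fg)' = f'g+fg'
f = e^(2x), f' = 2·e^(2x)
g = cos(2x), g' = -2·sin(2x)

Answer: 2·e^(2x)·cos(2x)-2·e^(2x)·sin(2x)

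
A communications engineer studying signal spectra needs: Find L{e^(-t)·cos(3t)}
First shifting: L{e^(at)f(t)}=F(s-a)
L{cos(3t)}=s/(s² + 9)
Shift: (s + 1)/((s + 1)² + 9)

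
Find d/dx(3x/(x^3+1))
Quotient rule: (f/g)' = (f'g - fg')/g²
f = 3x, f' = 3
g = x^3 + 1, g' = 3x^2

Answer: (3·(x^3 + 1) - 9x^3)/(x^3 + 1)²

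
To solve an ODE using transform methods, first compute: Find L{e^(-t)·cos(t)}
First shifting: L{e^(at)f(t)} = F(s-a)
L{cos(t)} = s/(s²+1)
Shift: (s+1)/((s+1)²+1)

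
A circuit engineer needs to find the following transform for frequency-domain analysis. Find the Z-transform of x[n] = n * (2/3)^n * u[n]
Using the property Z{n * a^n * u[n]}=az/(z-a)^2
With a=2/3: X(z)=(2/3)z/(z - 2/3)^2, |z| > 2/3

Answer: (2/3)z/(z - 2/3)^2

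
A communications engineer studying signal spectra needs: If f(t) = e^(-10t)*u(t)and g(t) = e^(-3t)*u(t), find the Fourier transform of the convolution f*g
By the convolution theorem: F{f * g} = F(omega) * G(omega)
F(omega) = 1/(10 + j * omega), G(omega) = 1/(3 + j * omega)
F{f * g} = 1/((10 + j * omega)(3 + j * omega))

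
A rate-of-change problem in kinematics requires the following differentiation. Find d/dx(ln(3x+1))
Chain rule: d/dx[ln(u)]=u'/u where u=3x + 1
u'=3

Answer: (3)/(3x + 1)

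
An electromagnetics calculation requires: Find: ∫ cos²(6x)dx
Using identity cos²(u)=(1+cos(2u))/2:
∫ (1+cos(12x))/2 dx=x/2+sin(12x)/24+C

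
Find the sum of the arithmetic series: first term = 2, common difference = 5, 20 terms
Last term: a_n = 2+(20-1)·5 = 97
Sum = n(a_1+a_n)/2 = 20(2+97)/2 = 990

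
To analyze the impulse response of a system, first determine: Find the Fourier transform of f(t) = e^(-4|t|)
Using the standard pair: F{e^(-a|t|)}=2a/(a^2+omega^2)
With a=4: F(omega)=8/(16+omega^2)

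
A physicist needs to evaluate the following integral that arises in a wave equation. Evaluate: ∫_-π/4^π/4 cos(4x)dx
Antiderivative: sin(4x)/4
Evaluate at bounds: [sin(4·π/4)/4] - [sin(4·-π/4)/4]
= ((0) - (0))/4 = 0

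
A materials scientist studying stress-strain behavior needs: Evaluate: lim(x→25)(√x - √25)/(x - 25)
Multiply by conjugate (√x + √25)/(√x + √25):
= (x - 25)/((x - 25)(√x + √25)) = 1/(√x + √25)
As x → 25: 1/(2√25)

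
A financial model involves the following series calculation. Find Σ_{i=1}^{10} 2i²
= 2·n(n + 1)(2n + 1)/6 = 2·10·11·21/6 = 770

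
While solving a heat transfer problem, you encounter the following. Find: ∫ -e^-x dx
Since d/dx[e^-x]=- e^-x, we get 1e^-x + C

Answer: e^-x + C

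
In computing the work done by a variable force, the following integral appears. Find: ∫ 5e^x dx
Since d/dx[e^x]=+ e^x, we get 5e^x + C

Answer: 5e^x + C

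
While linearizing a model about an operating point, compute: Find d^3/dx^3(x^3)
Apply power rule 3 times:
d^1: 3x^2
d^2: 6x
d^3: 6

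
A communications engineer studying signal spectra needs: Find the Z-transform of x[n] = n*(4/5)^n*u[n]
Using the property Z{n * a^n * u[n]} = az/(z-a)^2
With a = 4/5: X(z) = (4/5)z/(z - 4/5)^2, |z| > 4/5

Answer: (4/5)z/(z - 4/5)^2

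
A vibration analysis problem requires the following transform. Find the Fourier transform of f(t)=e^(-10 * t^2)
The Fourier transform of a Gaussian e^(-a * t^2) is sqrt(pi/a) * e^(-omega^2/(4a)).
With a = 10: F(omega) = sqrt(pi/10) * e^(-omega^2/40)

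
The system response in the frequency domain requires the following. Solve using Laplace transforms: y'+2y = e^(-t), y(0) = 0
Take L: sY - 0+2Y=1/(s+1)
Y(s+2)=1/(s+1)+0
Y=1/((s+1)(s+2))+0/(s+2)
Partial fractions: 1/((s+1)(s+2))=1/(s+1)-1/(s+2)
So Y=1/(s+1)-1/(s+2)
Inverse Laplace transform (L^(-1){1/(s+1)}=e^(-t), L^(-1){1/(s+2)}=e^(-2t)):

Answer: y(t)=1·e^(-t) - e^(-2t)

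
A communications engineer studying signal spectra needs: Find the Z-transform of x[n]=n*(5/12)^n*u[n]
Using the property Z{n * a^n * u[n]}=az/(z-a)^2
With a=5/12: X(z)=(5/12)z/(z - 5/12)^2, |z| > 5/12

Answer: (5/12)z/(z - 5/12)^2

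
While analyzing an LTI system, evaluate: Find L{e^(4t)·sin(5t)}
First shifting: L{e^(at)f(t)} = F(s-a)
L{sin(5t)} = 5/(s²+25)
Shift: 5/((s-4)²+25)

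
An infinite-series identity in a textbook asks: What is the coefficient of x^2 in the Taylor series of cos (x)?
cos(x) = Σ (-1)^k x^(2k)/(2k)!
For x^2: (-1)^1/2! = -1/2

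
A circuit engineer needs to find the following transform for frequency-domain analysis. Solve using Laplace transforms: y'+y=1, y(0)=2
Take L of both sides: sY(s) - 2 + Y(s)=1/s
Y(s)(s + 1)=1/s + 2
Y(s)=1/(s(s + 1)) + 2/(s + 1)
Partial fractions: 1/(s(s + 1))=1/s - 1/(s + 1)
So Y(s)=1/s + 1/(s + 1)
Inverse transform (L^(-1){1/s}=1, L^(-1){1/(s + 1)}=e^(-t)):

Answer: y(t)=1 + e^(-t)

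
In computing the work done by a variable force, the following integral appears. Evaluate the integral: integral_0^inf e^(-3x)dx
integral_0^inf e^(-3x) dx=[-1/3*e^(-3x)]_0^inf
=0 - (-1/3)=1/3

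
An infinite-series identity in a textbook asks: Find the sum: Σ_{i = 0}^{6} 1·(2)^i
Geometric series: S=a(1 - r^n)/(1 - r)
a=1, r=2, n=7
S=1(1-128)/-1=127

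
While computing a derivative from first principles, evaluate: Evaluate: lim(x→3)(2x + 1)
Polynomial is continuous, so substitute x = 3:
2·3 + 1 = 7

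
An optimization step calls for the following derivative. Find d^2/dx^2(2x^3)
Apply power rule 2 times:
d^1: 6x^2
d^2: 12x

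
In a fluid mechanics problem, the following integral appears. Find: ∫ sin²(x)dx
Using identity sin²(u) = (1 - cos(2u))/2:
∫ (1 - cos(2x))/2 dx = x/2 - sin(2x)/4 + C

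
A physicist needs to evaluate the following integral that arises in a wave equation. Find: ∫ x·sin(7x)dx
By parts: u=x, dv=sin(7x) dx
du=dx, v=-cos(7x)/7
=-x·cos(7x)/7+sin(7x)/7²+C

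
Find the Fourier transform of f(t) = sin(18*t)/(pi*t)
sin(W * t)/(pi * t) = (W/pi) * sinc(W * t/pi) is the impulse response of the ideal low-pass filter with cutoff W (here W = 18).
Its Fourier transform is a rectangular function:
F(omega) = 1 for |omega| < 18, 0 otherwise

Answer: rect(omega/36) [i.e., 1 for |omega| < 18, 0 otherwise]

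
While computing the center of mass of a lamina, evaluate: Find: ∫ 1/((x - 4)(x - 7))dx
Partial fractions: 1/((x-4)(x-7)) = A/(x-4)+B/(x-7)
A = -1/3, B = 1/3
∫ [-1/3· 1/(x-4)+1/3· 1/(x-7)] dx
= (1/3)[ln|x-7| - ln|x-4|]+C

Answer: (1/3)·ln|(x-7)/(x-4)|+C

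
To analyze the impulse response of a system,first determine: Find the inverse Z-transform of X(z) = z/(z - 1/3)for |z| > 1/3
Standard pair: z/(z-a) <-> a^n * u[n] for causal signals
With a=1/3: x[n]=(1/3)^n * u[n]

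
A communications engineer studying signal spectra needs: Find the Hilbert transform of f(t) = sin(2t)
The Hilbert transform shifts each frequency component by -pi/2.
H{sin(wt)} = -cos(wt)
With w = 2: H{sin(2t)} = -cos(2t)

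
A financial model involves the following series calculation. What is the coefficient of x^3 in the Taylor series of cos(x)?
cos(x) has only even powers. Coefficient of x^3 = 0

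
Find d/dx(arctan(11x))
d/dx[arctan(u)]=u'/(1+u²), u=11x, u'=11

Answer: 11/(1+121x²)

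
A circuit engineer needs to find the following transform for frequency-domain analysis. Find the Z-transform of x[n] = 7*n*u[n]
Z{n*u[n]}=z/(z-1)^2
By linearity: Z{7*n*u[n]}=7z/(z-1)^2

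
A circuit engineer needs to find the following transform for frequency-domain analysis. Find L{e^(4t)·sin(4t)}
First shifting: L{e^(at)f(t)} = F(s-a)
L{sin(4t)} = 4/(s²+16)
Shift: 4/((s-4)²+16)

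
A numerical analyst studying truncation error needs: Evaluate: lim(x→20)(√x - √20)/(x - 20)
Multiply by conjugate (√x+√20)/(√x+√20):
=(x - 20)/((x - 20)(√x+√20))=1/(√x+√20)
As x → 20: 1/(2√20)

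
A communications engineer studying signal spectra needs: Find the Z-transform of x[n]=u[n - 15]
Using the time-shift property: Z{u[n-15]} = z^(-15)*z/(z-1)
= z^(-14)/(z-1)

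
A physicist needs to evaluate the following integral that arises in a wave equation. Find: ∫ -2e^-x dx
Since d/dx[e^-x]=- e^-x, we get 2e^-x + C

Answer: 2e^-x + C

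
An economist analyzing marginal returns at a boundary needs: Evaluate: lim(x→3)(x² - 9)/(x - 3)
Factor: (x² - 9)=(x-3)(x + 3)
Cancel (x-3): lim(x→3) (x + 3)=6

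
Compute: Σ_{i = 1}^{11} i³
Using formula: Σ i^3 = [n(n + 1)/2]² = [11·12/2]² = 4356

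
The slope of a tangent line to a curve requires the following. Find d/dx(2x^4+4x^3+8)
Power rule: d/dx(ax^n) = n·a·x^(n-1)
Term by term: 8·x^3 + 12·x^2

Answer: 8x^3 + 12x^2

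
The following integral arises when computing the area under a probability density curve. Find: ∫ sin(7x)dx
Using substitution u=7x: ∫ sin(u) du/7=-cos(u)/7 + C

Answer: (-1/7)cos(7x) + C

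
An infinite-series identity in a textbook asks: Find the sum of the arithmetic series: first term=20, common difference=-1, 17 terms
Last term: a_n=20+(17-1)·-1=4
Sum=n(a_1+a_n)/2=17(20+4)/2=204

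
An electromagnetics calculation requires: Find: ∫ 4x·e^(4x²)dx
Let u = 4x², du = 8x dx
∫ (1/2)e^u du = e^u/2+C

Answer: e^(4x²)/2+C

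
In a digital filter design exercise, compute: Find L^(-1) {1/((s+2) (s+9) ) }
Partial fractions: 1/((s+2)(s+9))=A/(s+2)+B/(s+9)
Cover-up: A=1/(s+9)|_{s=-2}=1/7; B=1/(s+2)|_{s=-9}=-1/7
L^(-1)=(1/7)e^(-2t) - (1/7)e^(-9t)

Answer: (1/7)(e^(-2t) - e^(-9t))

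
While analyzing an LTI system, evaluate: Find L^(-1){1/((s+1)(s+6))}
Partial fractions: 1/((s+1)(s+6))=A/(s+1)+B/(s+6)
Cover-up: A=1/(s+6)|_{s=-1}=1/5; B=1/(s+1)|_{s=-6}=-1/5
L^(-1)=(1/5)e^(-t) - (1/5)e^(-6t)

Answer: (1/5)(e^(-t) - e^(-6t))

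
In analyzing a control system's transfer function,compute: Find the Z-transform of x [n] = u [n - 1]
Using the time-shift property: Z{u[n-1]} = z^(-1) * z/(z-1)
= z^(0)/(z-1)

Answer: 1/(z-1)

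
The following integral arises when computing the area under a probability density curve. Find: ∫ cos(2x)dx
Using substitution u = 2x: ∫ cos(u) du/2 = sin(u)/2+C

Answer: (1/2)sin(2x)+C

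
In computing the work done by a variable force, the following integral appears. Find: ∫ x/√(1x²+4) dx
Let u=x² + 4, du=2x dx
∫ (1/2)·u^(-1/2) du=√u + C

Answer: √(x² + 4) + C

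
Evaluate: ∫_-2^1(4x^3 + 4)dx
Step 1: Find antiderivative F(x) = x^4 + 4x
Step 2: F(1) - F(-2) = 5 - (8) = -3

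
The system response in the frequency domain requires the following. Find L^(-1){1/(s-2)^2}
L^(-1){1/(s-a)^n}=t^(n-1)·e^(at)/(n-1)!
Here a=2, n=2: t^1·e^(2t)/1

Answer: t·e^(2t)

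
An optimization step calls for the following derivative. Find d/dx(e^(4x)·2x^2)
Product rule: (fg)'=f'g+fg'
f=e^(4x), f'=4·e^(4x)
g=2x^2, g'=4x

Answer: 8·e^(4x)·x^2+4·e^(4x)·x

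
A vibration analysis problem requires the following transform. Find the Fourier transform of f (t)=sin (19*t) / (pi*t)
sin(W * t)/(pi * t)=(W/pi) * sinc(W * t/pi) is the impulse response of the ideal low-pass filter with cutoff W (here W=19).
Its Fourier transform is a rectangular function:
F(omega)=1 for |omega| < 19, 0 otherwise

Answer: rect(omega/38) [i.e., 1 for |omega| < 19, 0 otherwise]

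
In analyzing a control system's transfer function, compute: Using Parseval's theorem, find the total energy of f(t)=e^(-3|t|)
Parseval's theorem: E = integral |f(t)|^2 dt = (1/2pi) integral |F(omega)|^2 domega
E = integral_{-inf}^{inf} e^(-6|t|) dt = 2 * integral_0^inf e^(-6t) dt = 2/(2 * 3) = 1/3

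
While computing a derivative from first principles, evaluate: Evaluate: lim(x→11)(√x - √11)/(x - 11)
Multiply by conjugate (√x+√11)/(√x+√11):
=(x - 11)/((x - 11)(√x+√11))=1/(√x+√11)
As x → 11: 1/(2√11)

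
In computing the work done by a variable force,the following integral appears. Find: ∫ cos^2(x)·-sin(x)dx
Let u=cos(x), du=-sin(x) dx
∫ u^2 du=u^3/3+C

Answer: cos^3(x)/3+C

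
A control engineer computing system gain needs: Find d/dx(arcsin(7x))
d/dx[arcsin(u)]=u'/√(1-u²), u=7x, u'=7

Answer: 7/√(1 - 49x²)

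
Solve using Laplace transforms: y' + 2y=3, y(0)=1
Take L of both sides: sY(s) - 1 + 2Y(s) = 3/s
Y(s)(s + 2) = 3/s + 1
Y(s) = 3/(s(s + 2)) + 1/(s + 2)
Partial fractions: 3/(s(s + 2)) = (3/2)/s - (3/2)/(s + 2)
So Y(s) = (3/2)/s - (1/2)/(s + 2)
Inverse transform (L^(-1){1/s} = 1, L^(-1){1/(s + 2)} = e^(-2t)):

Answer: y(t) = 3/2 - (1/2)·e^(-2t)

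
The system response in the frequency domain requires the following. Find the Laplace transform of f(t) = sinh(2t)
L{sinh(at)}=a/(s²-a²)
L{sinh(2t)}=2/(s²-4)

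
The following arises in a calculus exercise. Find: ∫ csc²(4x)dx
Since d/dx[-cot(4x)]=4csc²(4x), integral=-cot(4x)/4 + C

Answer: (-1/4)cot(4x) + C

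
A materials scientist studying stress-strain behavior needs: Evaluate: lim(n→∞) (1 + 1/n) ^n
This is the definition of e^1: lim(1+1/n)^n = e^1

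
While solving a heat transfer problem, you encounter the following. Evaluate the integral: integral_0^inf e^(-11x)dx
integral_0^inf e^(-11x) dx = [-1/11*e^(-11x)]_0^inf
= 0 - (-1/11) = 1/11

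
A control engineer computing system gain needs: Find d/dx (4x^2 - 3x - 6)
Power rule: d/dx(ax^n)=n·a·x^(n-1)
Term by term: 8·x - 3

Answer: 8x - 3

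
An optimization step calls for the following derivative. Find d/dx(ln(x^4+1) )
Chain rule: d/dx[ln(u)]=u'/u where u=x^4+1
u'=4x^3

Answer: (4x^3)/(x^4+1)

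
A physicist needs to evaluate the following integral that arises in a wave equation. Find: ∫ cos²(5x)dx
Using identity cos²(u) = (1+cos(2u))/2:
∫ (1+cos(10x))/2 dx = x/2+sin(10x)/20+C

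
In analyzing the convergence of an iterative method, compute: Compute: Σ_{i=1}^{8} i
Using formula: Σ i^1 = n(n+1)/2 = 8·9/2 = 36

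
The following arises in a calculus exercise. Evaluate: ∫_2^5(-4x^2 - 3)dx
Step 1: Find antiderivative F(x) = (-4/3)x^3-3x
Step 2: F(5) - F(2) = -545/3 - (-50/3) = -165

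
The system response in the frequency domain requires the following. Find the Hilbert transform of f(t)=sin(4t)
The Hilbert transform shifts each frequency component by -pi/2.
H{sin(wt)}=-cos(wt)
With w=4: H{sin(4t)}=-cos(4t)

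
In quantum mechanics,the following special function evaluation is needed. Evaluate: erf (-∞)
erf(-∞)=-1 (the error function is odd, so erf(-∞)=-erf(∞)=-1)

Answer: -1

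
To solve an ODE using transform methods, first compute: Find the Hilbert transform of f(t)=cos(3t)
The Hilbert transform shifts each frequency component by -pi/2.
H{cos(wt)}=sin(wt)
With w=3: H{cos(3t)}=sin(3t)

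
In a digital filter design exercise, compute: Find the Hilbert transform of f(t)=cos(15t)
The Hilbert transform shifts each frequency component by -pi/2.
H{cos(wt)}=sin(wt)
With w=15: H{cos(15t)}=sin(15t)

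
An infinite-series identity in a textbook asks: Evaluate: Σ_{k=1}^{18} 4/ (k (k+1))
Partial fractions: 4/(k(k+1)) = 4/k - 4/(k+1)
Telescoping sum: 4(1-1/19) = 4·18/19

Answer: 72/19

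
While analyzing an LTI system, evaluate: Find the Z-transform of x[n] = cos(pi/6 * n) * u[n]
Z{cos(w0*n)*u[n]}=z(z - cos(w0))/(z^2-2z*cos(w0)+1)
With w0=pi/6: X(z)=z(z - cos(pi/6))/(z^2-2z*cos(pi/6)+1)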